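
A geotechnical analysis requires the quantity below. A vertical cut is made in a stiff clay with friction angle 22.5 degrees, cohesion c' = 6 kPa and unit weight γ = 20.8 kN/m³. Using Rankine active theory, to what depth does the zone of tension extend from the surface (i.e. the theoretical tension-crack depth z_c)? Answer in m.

0.863 m

K_a = tan²(45° − 22.5°/2) = 0.4465; √K_a = 0.6682.
The active pressure is zero where K_a γ z = 2c√K_a, so z_c = 2c/(γ√K_a) = 2×6/(20.8×0.6682) = 0.8634 m.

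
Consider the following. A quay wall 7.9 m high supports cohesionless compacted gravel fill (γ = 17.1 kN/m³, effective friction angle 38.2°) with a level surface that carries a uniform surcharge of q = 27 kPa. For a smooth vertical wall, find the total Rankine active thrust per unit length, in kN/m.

176 kN/m

K_a = tan²(45° − φ/2) = 0.2358.
Soil triangle: ½ K_a γ H² = 0.5×0.2358×17.1×7.9² = 125.8 kN/m.
Surcharge rectangle: K_a q H = 0.2358×27×7.9 = 50.29 kN/m.
Total = 125.8 + 50.29 = 176.1 kN/m.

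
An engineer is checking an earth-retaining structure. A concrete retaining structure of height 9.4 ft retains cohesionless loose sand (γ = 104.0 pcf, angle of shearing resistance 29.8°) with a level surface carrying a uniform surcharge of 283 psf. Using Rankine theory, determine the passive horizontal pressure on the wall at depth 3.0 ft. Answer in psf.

1770 psf

K_p = (1 + sin φ)/(1 − sin φ) = 2.976.
σ_v = γz + q = 104.0 × 3.0 + 283 = 595.0 psf.
σ_h = K_p σ_v = 2.976 × 595.0 = 1771 psf.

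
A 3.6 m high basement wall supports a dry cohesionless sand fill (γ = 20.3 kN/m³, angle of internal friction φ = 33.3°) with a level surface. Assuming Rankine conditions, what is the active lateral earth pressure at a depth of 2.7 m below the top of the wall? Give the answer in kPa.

K_a = (1 − sin φ)/(1 + sin φ) = 0.2911.
σ_h = K_a γ z = 0.2911 × 20.3 × 2.7 = 15.96 kPa.

16.0 kPa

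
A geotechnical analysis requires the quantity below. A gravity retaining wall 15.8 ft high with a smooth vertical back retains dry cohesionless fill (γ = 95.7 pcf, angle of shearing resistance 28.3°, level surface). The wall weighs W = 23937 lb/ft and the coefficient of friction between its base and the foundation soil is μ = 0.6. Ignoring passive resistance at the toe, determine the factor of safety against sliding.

3.37

K_a = tan²(45° − 28.3°/2) = 0.3568.
P_a = ½K_aγH² = 0.5×0.3568×95.7×15.8² = 4262 lb/ft, acting at H/3 = 5.267 ft above the base.
FS_sliding = μW / P_a = 0.6×23937 / 4262 = 3.370.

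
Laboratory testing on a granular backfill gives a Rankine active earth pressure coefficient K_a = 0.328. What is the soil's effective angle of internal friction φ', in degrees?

K_a = tan²(45° − φ/2) ⇒ 45° − φ/2 = arctan(√0.328) = 29.80°.
φ = 2(45° − 29.80°) = 30.40°.

30.4°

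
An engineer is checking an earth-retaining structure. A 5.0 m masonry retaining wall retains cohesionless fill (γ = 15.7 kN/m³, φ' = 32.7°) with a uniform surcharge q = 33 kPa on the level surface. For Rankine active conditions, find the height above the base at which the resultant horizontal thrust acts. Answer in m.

2.05 m

K_a = 0.2985.
Triangular part P₁ = ½K_aγH² = 58.58 at H/3 = 1.667 m; rectangular part P₂ = K_a q H = 49.25 at H/2 = 2.500 m.
ȳ = (P₁·1.667 + P₂·2.500)/(P₁+P₂) = 2.047 m.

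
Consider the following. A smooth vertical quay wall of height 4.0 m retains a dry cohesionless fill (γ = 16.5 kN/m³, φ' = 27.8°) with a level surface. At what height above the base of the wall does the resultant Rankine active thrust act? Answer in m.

K_a = 0.3639.
The pressure distribution is triangular, so the resultant acts at H/3 above the base = 4.0/3 = 1.333 m.

1.33 m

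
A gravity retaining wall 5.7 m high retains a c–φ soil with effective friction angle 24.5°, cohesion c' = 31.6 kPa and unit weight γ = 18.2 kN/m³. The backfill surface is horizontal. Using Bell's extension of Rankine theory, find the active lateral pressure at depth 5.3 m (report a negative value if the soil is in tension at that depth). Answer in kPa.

-0.743 kPa

K_a = (1 − sin φ)/(1 + sin φ) = 0.4137.
σ_a = K_a γ z − 2c√K_a = 0.4137×18.2×5.3 − 2×31.6×0.6432 = -0.7428 kPa.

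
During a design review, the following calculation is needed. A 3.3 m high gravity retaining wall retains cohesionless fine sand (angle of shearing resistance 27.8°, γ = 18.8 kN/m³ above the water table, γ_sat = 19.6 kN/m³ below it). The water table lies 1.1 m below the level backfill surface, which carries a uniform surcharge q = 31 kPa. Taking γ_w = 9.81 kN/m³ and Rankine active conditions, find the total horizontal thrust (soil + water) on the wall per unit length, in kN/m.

90.3 kN/m

K_a = tan²(45° − φ/2) = 0.3639.
γ' = 19.6 − 9.81 = 9.790 kN/m³. h₂ = H − d_w = 2.2 m.
σ'_h: at surface K_a·q = 11.28; at WT K_a(q+γd_w) = 18.81; at base K_a(q+γd_w+γ'h₂) = 26.64 kPa.
P₁ = ½(11.28+18.81)×1.1 = 16.55; P₂ = ½(18.81+26.64)×2.2 = 49.99; P_w = ½γ_w h₂² = 23.74.
Total = 16.55+49.99+23.74 = 90.28 kN/m.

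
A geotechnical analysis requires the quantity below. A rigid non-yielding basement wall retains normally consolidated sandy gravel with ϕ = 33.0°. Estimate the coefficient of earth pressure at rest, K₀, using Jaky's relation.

K₀ = 1 − sin φ' = 1 − sin 33.0° = 0.4554.

0.455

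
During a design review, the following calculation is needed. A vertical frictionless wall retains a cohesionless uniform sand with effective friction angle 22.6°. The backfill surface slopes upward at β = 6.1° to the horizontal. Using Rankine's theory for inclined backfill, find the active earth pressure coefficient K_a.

K_a = cos β · (cos β − √(cos²β − cos²φ)) / (cos β + √(cos²β − cos²φ)).
cos β = 0.9943, cos φ = 0.9232, √(cos²β − cos²φ) = 0.3693.
K_a = 0.9943 × (0.9943 − 0.3693)/(0.9943 + 0.3693) = 0.4558.

0.456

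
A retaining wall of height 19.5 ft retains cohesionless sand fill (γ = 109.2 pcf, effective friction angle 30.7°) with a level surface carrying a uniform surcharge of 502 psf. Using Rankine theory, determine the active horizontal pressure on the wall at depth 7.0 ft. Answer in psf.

410 psf

K_a = (1 − sin φ)/(1 + sin φ) = 0.3240.
σ_v = γz + q = 109.2 × 7.0 + 502 = 1266 psf.
σ_h = K_a σ_v = 0.3240 × 1266 = 410.3 psf.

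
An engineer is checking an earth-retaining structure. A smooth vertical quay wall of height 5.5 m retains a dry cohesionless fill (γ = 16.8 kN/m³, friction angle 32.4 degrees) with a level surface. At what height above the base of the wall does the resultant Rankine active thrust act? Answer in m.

K_a = 0.3022.
The pressure distribution is triangular, so the resultant acts at H/3 above the base = 5.5/3 = 1.833 m.

1.83 m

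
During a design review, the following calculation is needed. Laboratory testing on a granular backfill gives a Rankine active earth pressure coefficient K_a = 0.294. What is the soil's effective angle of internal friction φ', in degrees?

K_a = tan²(45° − φ/2) ⇒ 45° − φ/2 = arctan(√0.294) = 28.47°.
φ = 2(45° − 28.47°) = 33.07°.

33.1°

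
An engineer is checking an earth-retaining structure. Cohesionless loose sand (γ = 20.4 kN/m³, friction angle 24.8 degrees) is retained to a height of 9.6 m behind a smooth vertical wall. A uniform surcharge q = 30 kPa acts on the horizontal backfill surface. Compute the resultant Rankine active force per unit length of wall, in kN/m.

502 kN/m

K_a = tan²(45° − φ/2) = 0.4090.
Soil triangle: ½ K_a γ H² = 0.5×0.4090×20.4×9.6² = 384.5 kN/m.
Surcharge rectangle: K_a q H = 0.4090×30×9.6 = 117.8 kN/m.
Total = 384.5 + 117.8 = 502.3 kN/m.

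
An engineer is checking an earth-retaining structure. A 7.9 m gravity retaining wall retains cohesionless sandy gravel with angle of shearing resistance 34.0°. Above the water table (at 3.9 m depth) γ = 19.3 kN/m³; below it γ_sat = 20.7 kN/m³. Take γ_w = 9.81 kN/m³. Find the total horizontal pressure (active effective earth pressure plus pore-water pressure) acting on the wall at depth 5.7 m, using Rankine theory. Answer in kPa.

44.5 kPa

K_a = (1 − sin φ)/(1 + sin φ) = 0.2827.
γ' = 20.7 − 9.81 = 10.89 kN/m³.
Effective vertical stress at 5.7 m: σ'_v = 19.3×3.9 + 10.89×1.80 = 94.87 kPa.
σ'_h = K_a σ'_v = 0.2827 × 94.87 = 26.82 kPa; u = γ_w × 1.80 = 17.66 kPa.
Total σ_h = 26.82 + 17.66 = 44.48 kPa.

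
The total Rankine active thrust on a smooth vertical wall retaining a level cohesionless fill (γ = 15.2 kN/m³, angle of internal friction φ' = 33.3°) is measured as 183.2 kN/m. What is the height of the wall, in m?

K_a = 0.2911. P_a = ½ K_a γ H² ⇒ H = √(2P_a/(K_a γ)).
H = √(2×183.2/(0.2911×15.2)) = 9.099 m.

9.10 m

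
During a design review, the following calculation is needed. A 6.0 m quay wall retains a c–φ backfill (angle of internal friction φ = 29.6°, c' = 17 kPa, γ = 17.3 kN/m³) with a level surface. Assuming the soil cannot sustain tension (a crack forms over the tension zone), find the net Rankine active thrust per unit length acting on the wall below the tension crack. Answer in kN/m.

K_a = 0.3387; √K_a = 0.5820.
Tension-crack depth z_c = 2c/(γ√K_a) = 2×17/(17.3×0.5820) = 3.377 m.
σ_a at base = K_a γ H − 2c√K_a = 0.3387×17.3×6.0 − 2×17×0.5820 = 15.37 kPa.
P_a = ½ × 15.37 × (H − z_c) = 0.5×15.37×2.623 = 20.16 kN/m.

20.2 kN/m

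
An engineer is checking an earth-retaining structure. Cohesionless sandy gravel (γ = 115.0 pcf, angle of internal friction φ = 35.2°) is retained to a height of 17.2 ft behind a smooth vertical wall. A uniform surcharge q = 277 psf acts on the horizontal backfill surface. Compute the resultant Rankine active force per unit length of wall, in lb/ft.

K_a = tan²(45° − φ/2) = 0.2687.
Soil triangle: ½ K_a γ H² = 0.5×0.2687×115.0×17.2² = 4571 lb/ft.
Surcharge rectangle: K_a q H = 0.2687×277×17.2 = 1280 lb/ft.
Total = 4571 + 1280 = 5851 lb/ft.

5850 lb/ft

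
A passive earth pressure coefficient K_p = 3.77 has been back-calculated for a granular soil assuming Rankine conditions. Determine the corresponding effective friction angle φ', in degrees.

35.5°

K_p = (1+sin φ)/(1−sin φ) ⇒ sin φ = (K_p − 1)/(K_p + 1) = 0.5807.
φ = arcsin(0.5807) = 35.50°.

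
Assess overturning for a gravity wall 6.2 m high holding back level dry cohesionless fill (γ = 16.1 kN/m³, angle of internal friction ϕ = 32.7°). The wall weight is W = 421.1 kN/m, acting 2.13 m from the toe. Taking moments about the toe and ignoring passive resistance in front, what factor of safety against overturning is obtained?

K_a = tan²(45° − 32.7°/2) = 0.2985.
P_a = ½K_aγH² = 0.5×0.2985×16.1×6.2² = 92.37 kN/m, acting at H/3 = 2.067 m above the base.
Overturning moment M_o = P_a × H/3 = 92.37 × 2.067 = 190.9.
Resisting moment M_r = W × 2.13 = 421.1 × 2.13 = 896.9.
FS_overturning = M_r/M_o = 896.9/190.9 = 4.699.

4.70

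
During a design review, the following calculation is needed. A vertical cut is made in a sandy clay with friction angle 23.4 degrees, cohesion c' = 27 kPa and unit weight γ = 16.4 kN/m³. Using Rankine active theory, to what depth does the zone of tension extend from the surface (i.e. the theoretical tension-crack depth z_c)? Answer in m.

5.01 m

K_a = tan²(45° − 23.4°/2) = 0.4315; √K_a = 0.6569.
The active pressure is zero where K_a γ z = 2c√K_a, so z_c = 2c/(γ√K_a) = 2×27/(16.4×0.6569) = 5.013 m.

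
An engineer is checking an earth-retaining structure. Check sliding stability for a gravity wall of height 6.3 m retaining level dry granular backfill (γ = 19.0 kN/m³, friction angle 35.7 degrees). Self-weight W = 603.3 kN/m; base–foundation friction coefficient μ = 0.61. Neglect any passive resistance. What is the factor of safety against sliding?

3.71

K_a = tan²(45° − 35.7°/2) = 0.2630.
P_a = ½K_aγH² = 0.5×0.2630×19.0×6.3² = 99.16 kN/m, acting at H/3 = 2.100 m above the base.
FS_sliding = μW / P_a = 0.61×603.3 / 99.16 = 3.711.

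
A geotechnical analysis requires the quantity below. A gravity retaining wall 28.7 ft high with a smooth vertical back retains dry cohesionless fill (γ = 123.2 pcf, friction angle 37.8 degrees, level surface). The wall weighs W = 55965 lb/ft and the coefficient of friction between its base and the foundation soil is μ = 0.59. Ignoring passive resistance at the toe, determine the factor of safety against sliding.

K_a = tan²(45° − 37.8°/2) = 0.2400.
P_a = ½K_aγH² = 0.5×0.2400×123.2×28.7² = 12180 lb/ft, acting at H/3 = 9.567 ft above the base.
FS_sliding = μW / P_a = 0.59×55965 / 12180 = 2.712.

2.71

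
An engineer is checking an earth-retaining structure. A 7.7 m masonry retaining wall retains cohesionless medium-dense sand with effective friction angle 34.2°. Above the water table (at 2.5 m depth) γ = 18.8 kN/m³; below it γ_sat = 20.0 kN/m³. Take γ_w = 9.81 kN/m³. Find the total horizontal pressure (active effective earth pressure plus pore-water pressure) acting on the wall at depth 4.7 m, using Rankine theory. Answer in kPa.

41.0 kPa

K_a = (1 − sin φ)/(1 + sin φ) = 0.2803.
γ' = 20.0 − 9.81 = 10.19 kN/m³.
Effective vertical stress at 4.7 m: σ'_v = 18.8×2.5 + 10.19×2.20 = 69.42 kPa.
σ'_h = K_a σ'_v = 0.2803 × 69.42 = 19.46 kPa; u = γ_w × 2.20 = 21.58 kPa.
Total σ_h = 19.46 + 21.58 = 41.04 kPa.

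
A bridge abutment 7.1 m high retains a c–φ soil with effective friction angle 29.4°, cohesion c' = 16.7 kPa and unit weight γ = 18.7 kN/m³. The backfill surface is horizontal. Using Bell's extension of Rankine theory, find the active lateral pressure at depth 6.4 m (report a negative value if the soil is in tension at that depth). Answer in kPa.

K_a = (1 − sin φ)/(1 + sin φ) = 0.3415.
σ_a = K_a γ z − 2c√K_a = 0.3415×18.7×6.4 − 2×16.7×0.5844 = 21.35 kPa.

21.3 kPa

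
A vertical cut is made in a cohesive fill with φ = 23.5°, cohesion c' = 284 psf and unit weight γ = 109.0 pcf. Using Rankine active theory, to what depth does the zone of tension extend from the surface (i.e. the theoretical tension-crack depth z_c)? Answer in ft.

K_a = tan²(45° − 23.5°/2) = 0.4298; √K_a = 0.6556.
The active pressure is zero where K_a γ z = 2c√K_a, so z_c = 2c/(γ√K_a) = 2×284/(109.0×0.6556) = 7.948 ft.

7.95 ft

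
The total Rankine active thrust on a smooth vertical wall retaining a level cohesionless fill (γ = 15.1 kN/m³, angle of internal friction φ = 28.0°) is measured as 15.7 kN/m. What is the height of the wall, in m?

2.40 m

K_a = 0.3610. P_a = ½ K_a γ H² ⇒ H = √(2P_a/(K_a γ)).
H = √(2×15.7/(0.3610×15.1)) = 2.400 m.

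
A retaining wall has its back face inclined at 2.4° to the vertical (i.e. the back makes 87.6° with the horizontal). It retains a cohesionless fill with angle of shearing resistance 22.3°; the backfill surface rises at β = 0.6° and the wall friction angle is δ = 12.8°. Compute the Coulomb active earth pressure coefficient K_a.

0.425

K_a = sin²(α+φ) / [sin²α · sin(α−δ) · (1 + √{sin(φ+δ)sin(φ−β) / (sin(α−δ)sin(α+β))})²].
With α = 87.6°, φ = 22.3°, δ = 12.8°, β = 0.6°: K_a = 0.4250.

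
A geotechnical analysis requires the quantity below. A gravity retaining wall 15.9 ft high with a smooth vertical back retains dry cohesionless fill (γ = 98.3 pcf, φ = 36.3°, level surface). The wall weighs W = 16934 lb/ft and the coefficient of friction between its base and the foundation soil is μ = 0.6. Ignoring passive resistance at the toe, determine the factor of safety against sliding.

3.19

K_a = tan²(45° − 36.3°/2) = 0.2563.
P_a = ½K_aγH² = 0.5×0.2563×98.3×15.9² = 3184 lb/ft, acting at H/3 = 5.300 ft above the base.
FS_sliding = μW / P_a = 0.6×16934 / 3184 = 3.191.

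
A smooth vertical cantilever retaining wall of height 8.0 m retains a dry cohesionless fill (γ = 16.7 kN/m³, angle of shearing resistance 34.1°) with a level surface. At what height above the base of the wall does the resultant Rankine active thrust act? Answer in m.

2.67 m

K_a = 0.2815.
The pressure distribution is triangular, so the resultant acts at H/3 above the base = 8.0/3 = 2.667 m.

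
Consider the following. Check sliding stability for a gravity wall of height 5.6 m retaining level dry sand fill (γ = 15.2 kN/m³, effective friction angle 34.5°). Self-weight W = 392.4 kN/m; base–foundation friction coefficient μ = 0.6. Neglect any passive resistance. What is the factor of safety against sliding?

K_a = tan²(45° − 34.5°/2) = 0.2768.
P_a = ½K_aγH² = 0.5×0.2768×15.2×5.6² = 65.97 kN/m, acting at H/3 = 1.867 m above the base.
FS_sliding = μW / P_a = 0.6×392.4 / 65.97 = 3.569.

3.57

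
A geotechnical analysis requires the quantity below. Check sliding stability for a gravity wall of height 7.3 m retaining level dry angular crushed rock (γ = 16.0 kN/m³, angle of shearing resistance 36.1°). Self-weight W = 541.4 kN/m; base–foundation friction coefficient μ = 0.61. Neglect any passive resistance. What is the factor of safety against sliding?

K_a = tan²(45° − 36.1°/2) = 0.2585.
P_a = ½K_aγH² = 0.5×0.2585×16.0×7.3² = 110.2 kN/m, acting at H/3 = 2.433 m above the base.
FS_sliding = μW / P_a = 0.61×541.4 / 110.2 = 2.997.

3.00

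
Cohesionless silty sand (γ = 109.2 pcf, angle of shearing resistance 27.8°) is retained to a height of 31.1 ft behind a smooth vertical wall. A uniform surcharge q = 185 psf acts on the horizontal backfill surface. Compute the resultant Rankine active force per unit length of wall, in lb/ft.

K_a = tan²(45° − φ/2) = 0.3639.
Soil triangle: ½ K_a γ H² = 0.5×0.3639×109.2×31.1² = 19220 lb/ft.
Surcharge rectangle: K_a q H = 0.3639×185×31.1 = 2094 lb/ft.
Total = 19220 + 2094 = 21310 lb/ft.

21300 lb/ft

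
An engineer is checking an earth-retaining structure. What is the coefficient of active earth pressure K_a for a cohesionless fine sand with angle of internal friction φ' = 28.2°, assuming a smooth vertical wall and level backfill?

0.358

K_a = (1 − sin φ)/(1 + sin φ) = (1 − sin 28.2°)/(1 + sin 28.2°) = 0.3582.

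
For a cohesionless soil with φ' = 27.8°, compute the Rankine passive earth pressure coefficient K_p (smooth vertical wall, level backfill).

K_p = (1 + sin φ)/(1 − sin φ) = tan²(45° + 27.8°/2) = 2.748.

2.75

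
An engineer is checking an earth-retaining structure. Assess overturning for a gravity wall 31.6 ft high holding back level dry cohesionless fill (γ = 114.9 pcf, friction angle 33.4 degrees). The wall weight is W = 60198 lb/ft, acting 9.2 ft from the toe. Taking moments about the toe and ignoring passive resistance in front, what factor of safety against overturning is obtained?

3.16

K_a = tan²(45° − 33.4°/2) = 0.2899.
P_a = ½K_aγH² = 0.5×0.2899×114.9×31.6² = 16630 lb/ft, acting at H/3 = 10.53 ft above the base.
Overturning moment M_o = P_a × H/3 = 16630 × 10.53 = 175200.
Resisting moment M_r = W × 9.2 = 60198 × 9.2 = 553800.
FS_overturning = M_r/M_o = 553800/175200 = 3.161.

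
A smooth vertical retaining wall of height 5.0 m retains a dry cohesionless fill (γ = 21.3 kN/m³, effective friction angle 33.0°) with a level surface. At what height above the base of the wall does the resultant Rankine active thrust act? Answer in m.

1.67 m

K_a = 0.2948.
The pressure distribution is triangular, so the resultant acts at H/3 above the base = 5.0/3 = 1.667 m.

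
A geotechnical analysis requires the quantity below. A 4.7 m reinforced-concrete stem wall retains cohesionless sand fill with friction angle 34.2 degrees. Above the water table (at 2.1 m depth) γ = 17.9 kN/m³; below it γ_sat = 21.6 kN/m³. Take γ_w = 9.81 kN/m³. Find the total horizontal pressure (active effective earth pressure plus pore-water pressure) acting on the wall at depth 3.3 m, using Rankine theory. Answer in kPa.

26.3 kPa

K_a = (1 − sin φ)/(1 + sin φ) = 0.2803.
γ' = 21.6 − 9.81 = 11.79 kN/m³.
Effective vertical stress at 3.3 m: σ'_v = 17.9×2.1 + 11.79×1.20 = 51.74 kPa.
σ'_h = K_a σ'_v = 0.2803 × 51.74 = 14.50 kPa; u = γ_w × 1.20 = 11.77 kPa.
Total σ_h = 14.50 + 11.77 = 26.28 kPa.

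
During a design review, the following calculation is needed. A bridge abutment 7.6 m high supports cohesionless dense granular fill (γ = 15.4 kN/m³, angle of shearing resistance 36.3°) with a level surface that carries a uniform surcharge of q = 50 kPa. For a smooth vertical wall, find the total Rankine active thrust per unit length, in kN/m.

K_a = tan²(45° − φ/2) = 0.2563.
Soil triangle: ½ K_a γ H² = 0.5×0.2563×15.4×7.6² = 114.0 kN/m.
Surcharge rectangle: K_a q H = 0.2563×50×7.6 = 97.38 kN/m.
Total = 114.0 + 97.38 = 211.4 kN/m.

211 kN/m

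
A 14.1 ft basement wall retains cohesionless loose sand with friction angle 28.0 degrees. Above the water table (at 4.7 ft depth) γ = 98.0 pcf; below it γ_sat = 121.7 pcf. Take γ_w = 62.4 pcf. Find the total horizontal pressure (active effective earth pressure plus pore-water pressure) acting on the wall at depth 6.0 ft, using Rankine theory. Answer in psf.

275 psf

K_a = (1 − sin φ)/(1 + sin φ) = 0.3610.
γ' = 121.7 − 62.4 = 59.30 pcf.
Effective vertical stress at 6.0 ft: σ'_v = 98.0×4.7 + 59.30×1.30 = 537.7 psf.
σ'_h = K_a σ'_v = 0.3610 × 537.7 = 194.1 psf; u = γ_w × 1.30 = 81.12 psf.
Total σ_h = 194.1 + 81.12 = 275.2 psf.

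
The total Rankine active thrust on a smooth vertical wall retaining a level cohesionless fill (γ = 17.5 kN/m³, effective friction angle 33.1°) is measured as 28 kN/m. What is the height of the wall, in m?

K_a = 0.2936. P_a = ½ K_a γ H² ⇒ H = √(2P_a/(K_a γ)).
H = √(2×28/(0.2936×17.5)) = 3.302 m.

3.30 m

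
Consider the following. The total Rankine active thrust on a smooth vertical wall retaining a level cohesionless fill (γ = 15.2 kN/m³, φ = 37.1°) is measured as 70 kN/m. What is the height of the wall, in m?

K_a = 0.2475. P_a = ½ K_a γ H² ⇒ H = √(2P_a/(K_a γ)).
H = √(2×70/(0.2475×15.2)) = 6.100 m.

6.10 m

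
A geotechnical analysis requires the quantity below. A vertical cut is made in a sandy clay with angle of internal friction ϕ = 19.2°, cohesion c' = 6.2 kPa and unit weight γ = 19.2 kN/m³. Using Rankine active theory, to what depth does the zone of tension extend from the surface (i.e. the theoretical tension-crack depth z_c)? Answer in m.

0.909 m

K_a = tan²(45° − 19.2°/2) = 0.5050; √K_a = 0.7107.
The active pressure is zero where K_a γ z = 2c√K_a, so z_c = 2c/(γ√K_a) = 2×6.2/(19.2×0.7107) = 0.9088 m.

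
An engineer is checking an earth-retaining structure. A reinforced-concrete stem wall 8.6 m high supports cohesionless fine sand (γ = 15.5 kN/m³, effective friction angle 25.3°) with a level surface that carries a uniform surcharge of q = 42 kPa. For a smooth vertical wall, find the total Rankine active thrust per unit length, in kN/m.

375 kN/m

K_a = tan²(45° − φ/2) = 0.4012.
Soil triangle: ½ K_a γ H² = 0.5×0.4012×15.5×8.6² = 230.0 kN/m.
Surcharge rectangle: K_a q H = 0.4012×42×8.6 = 144.9 kN/m.
Total = 230.0 + 144.9 = 374.9 kN/m.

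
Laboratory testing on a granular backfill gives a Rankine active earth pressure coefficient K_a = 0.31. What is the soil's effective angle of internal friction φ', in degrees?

K_a = tan²(45° − φ/2) ⇒ 45° − φ/2 = arctan(√0.31) = 29.11°.
φ = 2(45° − 29.11°) = 31.78°.

31.8°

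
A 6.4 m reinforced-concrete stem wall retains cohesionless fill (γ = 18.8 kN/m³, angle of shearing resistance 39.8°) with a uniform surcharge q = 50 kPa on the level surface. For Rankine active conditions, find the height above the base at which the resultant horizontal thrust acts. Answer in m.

2.62 m

K_a = 0.2194.
Triangular part P₁ = ½K_aγH² = 84.49 at H/3 = 2.133 m; rectangular part P₂ = K_a q H = 70.22 at H/2 = 3.200 m.
ȳ = (P₁·2.133 + P₂·3.200)/(P₁+P₂) = 2.617 m.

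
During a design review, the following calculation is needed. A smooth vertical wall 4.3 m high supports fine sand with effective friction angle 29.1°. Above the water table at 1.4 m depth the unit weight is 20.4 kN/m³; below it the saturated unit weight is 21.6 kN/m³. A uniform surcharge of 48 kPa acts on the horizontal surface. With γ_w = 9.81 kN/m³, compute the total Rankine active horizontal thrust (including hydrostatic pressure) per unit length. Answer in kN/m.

K_a = tan²(45° − φ/2) = 0.3456.
γ' = 21.6 − 9.81 = 11.79 kN/m³. h₂ = H − d_w = 2.9 m.
σ'_h: at surface K_a·q = 16.59; at WT K_a(q+γd_w) = 26.46; at base K_a(q+γd_w+γ'h₂) = 38.27 kPa.
P₁ = ½(16.59+26.46)×1.4 = 30.13; P₂ = ½(26.46+38.27)×2.9 = 93.86; P_w = ½γ_w h₂² = 41.25.
Total = 30.13+93.86+41.25 = 165.2 kN/m.

165 kN/m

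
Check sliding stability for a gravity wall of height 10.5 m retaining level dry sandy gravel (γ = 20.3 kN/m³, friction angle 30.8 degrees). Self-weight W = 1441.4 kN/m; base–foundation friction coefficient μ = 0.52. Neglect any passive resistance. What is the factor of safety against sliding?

K_a = tan²(45° − 30.8°/2) = 0.3227.
P_a = ½K_aγH² = 0.5×0.3227×20.3×10.5² = 361.1 kN/m, acting at H/3 = 3.500 m above the base.
FS_sliding = μW / P_a = 0.52×1441.4 / 361.1 = 2.076.

2.08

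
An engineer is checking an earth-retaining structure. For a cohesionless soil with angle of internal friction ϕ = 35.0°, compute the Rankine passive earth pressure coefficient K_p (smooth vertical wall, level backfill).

K_p = (1 + sin φ)/(1 − sin φ) = tan²(45° + 35.0°/2) = 3.690.

3.69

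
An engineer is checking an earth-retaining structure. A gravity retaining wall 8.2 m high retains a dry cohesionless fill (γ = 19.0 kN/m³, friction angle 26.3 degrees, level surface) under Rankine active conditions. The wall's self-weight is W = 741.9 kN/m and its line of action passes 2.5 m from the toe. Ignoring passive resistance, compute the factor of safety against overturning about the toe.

K_a = tan²(45° − 26.3°/2) = 0.3859.
P_a = ½K_aγH² = 0.5×0.3859×19.0×8.2² = 246.5 kN/m, acting at H/3 = 2.733 m above the base.
Overturning moment M_o = P_a × H/3 = 246.5 × 2.733 = 673.8.
Resisting moment M_r = W × 2.5 = 741.9 × 2.5 = 1855.
FS_overturning = M_r/M_o = 1855/673.8 = 2.753.

2.75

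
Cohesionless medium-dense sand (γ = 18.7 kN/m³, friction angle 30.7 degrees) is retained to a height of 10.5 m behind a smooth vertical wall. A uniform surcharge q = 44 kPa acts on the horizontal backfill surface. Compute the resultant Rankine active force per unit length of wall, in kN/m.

484 kN/m

K_a = tan²(45° − φ/2) = 0.3240.
Soil triangle: ½ K_a γ H² = 0.5×0.3240×18.7×10.5² = 334.0 kN/m.
Surcharge rectangle: K_a q H = 0.3240×44×10.5 = 149.7 kN/m.
Total = 334.0 + 149.7 = 483.7 kN/m.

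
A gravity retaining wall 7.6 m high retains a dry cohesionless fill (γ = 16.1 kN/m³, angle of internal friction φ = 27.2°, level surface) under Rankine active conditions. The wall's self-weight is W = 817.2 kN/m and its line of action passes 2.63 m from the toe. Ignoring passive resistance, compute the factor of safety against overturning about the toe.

4.90

K_a = tan²(45° − 27.2°/2) = 0.3726.
P_a = ½K_aγH² = 0.5×0.3726×16.1×7.6² = 173.2 kN/m, acting at H/3 = 2.533 m above the base.
Overturning moment M_o = P_a × H/3 = 173.2 × 2.533 = 438.9.
Resisting moment M_r = W × 2.63 = 817.2 × 2.63 = 2149.
FS_overturning = M_r/M_o = 2149/438.9 = 4.897.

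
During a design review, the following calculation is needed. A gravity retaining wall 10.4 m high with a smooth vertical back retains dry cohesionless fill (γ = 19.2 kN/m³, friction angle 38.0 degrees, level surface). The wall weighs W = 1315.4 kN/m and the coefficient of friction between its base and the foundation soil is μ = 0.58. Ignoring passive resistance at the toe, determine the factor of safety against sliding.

K_a = tan²(45° − 38.0°/2) = 0.2379.
P_a = ½K_aγH² = 0.5×0.2379×19.2×10.4² = 247.0 kN/m, acting at H/3 = 3.467 m above the base.
FS_sliding = μW / P_a = 0.58×1315.4 / 247.0 = 3.089.

3.09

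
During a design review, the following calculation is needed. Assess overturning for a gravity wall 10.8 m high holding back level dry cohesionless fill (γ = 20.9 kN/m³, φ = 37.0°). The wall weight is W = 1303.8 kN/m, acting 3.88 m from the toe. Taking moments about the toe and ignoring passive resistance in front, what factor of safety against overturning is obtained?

K_a = tan²(45° − 37.0°/2) = 0.2486.
P_a = ½K_aγH² = 0.5×0.2486×20.9×10.8² = 303.0 kN/m, acting at H/3 = 3.600 m above the base.
Overturning moment M_o = P_a × H/3 = 303.0 × 3.600 = 1091.
Resisting moment M_r = W × 3.88 = 1303.8 × 3.88 = 5059.
FS_overturning = M_r/M_o = 5059/1091 = 4.638.

4.64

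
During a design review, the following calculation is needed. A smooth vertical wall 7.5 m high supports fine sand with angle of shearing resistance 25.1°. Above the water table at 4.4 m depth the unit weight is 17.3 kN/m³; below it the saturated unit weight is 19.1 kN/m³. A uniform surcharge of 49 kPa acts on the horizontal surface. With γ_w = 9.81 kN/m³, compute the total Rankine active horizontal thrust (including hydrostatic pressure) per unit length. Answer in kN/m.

377 kN/m

K_a = tan²(45° − φ/2) = 0.4043.
γ' = 19.1 − 9.81 = 9.290 kN/m³. h₂ = H − d_w = 3.1 m.
σ'_h: at surface K_a·q = 19.81; at WT K_a(q+γd_w) = 50.59; at base K_a(q+γd_w+γ'h₂) = 62.23 kPa.
P₁ = ½(19.81+50.59)×4.4 = 154.9; P₂ = ½(50.59+62.23)×3.1 = 174.9; P_w = ½γ_w h₂² = 47.14.
Total = 154.9+174.9+47.14 = 376.9 kN/m.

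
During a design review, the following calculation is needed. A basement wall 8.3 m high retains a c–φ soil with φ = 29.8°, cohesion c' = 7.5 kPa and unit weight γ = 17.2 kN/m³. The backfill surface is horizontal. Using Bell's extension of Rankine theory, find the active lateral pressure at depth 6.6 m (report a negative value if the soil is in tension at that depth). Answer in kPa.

29.5 kPa

K_a = (1 − sin φ)/(1 + sin φ) = 0.3360.
σ_a = K_a γ z − 2c√K_a = 0.3360×17.2×6.6 − 2×7.5×0.5797 = 29.45 kPa.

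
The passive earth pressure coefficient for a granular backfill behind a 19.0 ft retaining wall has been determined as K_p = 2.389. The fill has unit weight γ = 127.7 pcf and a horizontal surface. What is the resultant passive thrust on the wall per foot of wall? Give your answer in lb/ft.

55100 lb/ft

P = ½ K_p γ H² = 0.5 × 2.389 × 127.7 × 19.0² = 55070 lb/ft.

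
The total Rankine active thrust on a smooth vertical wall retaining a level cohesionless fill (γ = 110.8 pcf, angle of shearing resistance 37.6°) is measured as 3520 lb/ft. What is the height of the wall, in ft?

K_a = 0.2421. P_a = ½ K_a γ H² ⇒ H = √(2P_a/(K_a γ)).
H = √(2×3520/(0.2421×110.8)) = 16.20 ft.

16.2 ft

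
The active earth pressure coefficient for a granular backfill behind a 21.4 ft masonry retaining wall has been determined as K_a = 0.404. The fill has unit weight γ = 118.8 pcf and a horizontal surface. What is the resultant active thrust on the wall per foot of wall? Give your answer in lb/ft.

P = ½ K_a γ H² = 0.5 × 0.404 × 118.8 × 21.4² = 10990 lb/ft.

11000 lb/ft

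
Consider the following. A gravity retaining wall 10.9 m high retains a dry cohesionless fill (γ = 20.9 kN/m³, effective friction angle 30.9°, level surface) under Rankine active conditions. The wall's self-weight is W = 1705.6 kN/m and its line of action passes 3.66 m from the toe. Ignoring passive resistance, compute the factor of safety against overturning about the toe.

4.31

K_a = tan²(45° − 30.9°/2) = 0.3214.
P_a = ½K_aγH² = 0.5×0.3214×20.9×10.9² = 399.0 kN/m, acting at H/3 = 3.633 m above the base.
Overturning moment M_o = P_a × H/3 = 399.0 × 3.633 = 1450.
Resisting moment M_r = W × 3.66 = 1705.6 × 3.66 = 6242.
FS_overturning = M_r/M_o = 6242/1450 = 4.306.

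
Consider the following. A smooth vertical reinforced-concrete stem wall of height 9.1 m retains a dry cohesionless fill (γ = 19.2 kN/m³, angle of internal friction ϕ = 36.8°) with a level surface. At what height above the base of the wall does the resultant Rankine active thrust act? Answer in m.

K_a = 0.2508.
The pressure distribution is triangular, so the resultant acts at H/3 above the base = 9.1/3 = 3.033 m.

3.03 m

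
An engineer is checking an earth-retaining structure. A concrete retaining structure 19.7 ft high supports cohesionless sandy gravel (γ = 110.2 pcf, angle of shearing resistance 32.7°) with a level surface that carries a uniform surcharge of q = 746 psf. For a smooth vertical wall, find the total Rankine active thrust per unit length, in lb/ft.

10800 lb/ft

K_a = tan²(45° − φ/2) = 0.2985.
Soil triangle: ½ K_a γ H² = 0.5×0.2985×110.2×19.7² = 6383 lb/ft.
Surcharge rectangle: K_a q H = 0.2985×746×19.7 = 4387 lb/ft.
Total = 6383 + 4387 = 10770 lb/ft.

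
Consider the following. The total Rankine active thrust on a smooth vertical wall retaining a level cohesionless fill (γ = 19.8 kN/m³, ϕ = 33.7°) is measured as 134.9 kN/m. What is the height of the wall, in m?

K_a = 0.2863. P_a = ½ K_a γ H² ⇒ H = √(2P_a/(K_a γ)).
H = √(2×134.9/(0.2863×19.8)) = 6.899 m.

6.90 m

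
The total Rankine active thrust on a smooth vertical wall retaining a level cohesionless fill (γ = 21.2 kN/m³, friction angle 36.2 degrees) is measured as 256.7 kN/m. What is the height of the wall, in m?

K_a = 0.2574. P_a = ½ K_a γ H² ⇒ H = √(2P_a/(K_a γ)).
H = √(2×256.7/(0.2574×21.2)) = 9.700 m.

9.70 m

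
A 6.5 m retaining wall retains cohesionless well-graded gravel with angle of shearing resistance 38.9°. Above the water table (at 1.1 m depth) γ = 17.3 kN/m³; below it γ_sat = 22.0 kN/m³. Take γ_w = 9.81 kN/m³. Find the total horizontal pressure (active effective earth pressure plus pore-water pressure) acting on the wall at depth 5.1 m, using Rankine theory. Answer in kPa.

K_a = (1 − sin φ)/(1 + sin φ) = 0.2285.
γ' = 22.0 − 9.81 = 12.19 kN/m³.
Effective vertical stress at 5.1 m: σ'_v = 17.3×1.1 + 12.19×4.00 = 67.79 kPa.
σ'_h = K_a σ'_v = 0.2285 × 67.79 = 15.49 kPa; u = γ_w × 4.00 = 39.24 kPa.
Total σ_h = 15.49 + 39.24 = 54.73 kPa.

54.7 kPa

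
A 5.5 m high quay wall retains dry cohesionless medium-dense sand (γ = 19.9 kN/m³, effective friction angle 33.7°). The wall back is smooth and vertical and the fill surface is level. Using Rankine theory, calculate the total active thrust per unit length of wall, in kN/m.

86.2 kN/m

K_a = tan²(45° − φ/2) = 0.2863.
P_a = ½ K_a γ H² = 0.5 × 0.2863 × 19.9 × 5.5² = 86.17 kN/m.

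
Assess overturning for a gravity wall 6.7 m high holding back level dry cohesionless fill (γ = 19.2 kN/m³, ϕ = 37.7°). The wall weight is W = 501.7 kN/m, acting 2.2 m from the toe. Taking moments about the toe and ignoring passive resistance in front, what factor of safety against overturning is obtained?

4.76

K_a = tan²(45° − 37.7°/2) = 0.2411.
P_a = ½K_aγH² = 0.5×0.2411×19.2×6.7² = 103.9 kN/m, acting at H/3 = 2.233 m above the base.
Overturning moment M_o = P_a × H/3 = 103.9 × 2.233 = 232.0.
Resisting moment M_r = W × 2.2 = 501.7 × 2.2 = 1104.
FS_overturning = M_r/M_o = 1104/232.0 = 4.757.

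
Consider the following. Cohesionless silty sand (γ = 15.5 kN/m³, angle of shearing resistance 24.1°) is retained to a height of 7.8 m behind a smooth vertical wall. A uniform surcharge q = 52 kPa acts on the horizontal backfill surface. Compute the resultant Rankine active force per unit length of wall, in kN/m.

368 kN/m

K_a = tan²(45° − φ/2) = 0.4201.
Soil triangle: ½ K_a γ H² = 0.5×0.4201×15.5×7.8² = 198.1 kN/m.
Surcharge rectangle: K_a q H = 0.4201×52×7.8 = 170.4 kN/m.
Total = 198.1 + 170.4 = 368.5 kN/m.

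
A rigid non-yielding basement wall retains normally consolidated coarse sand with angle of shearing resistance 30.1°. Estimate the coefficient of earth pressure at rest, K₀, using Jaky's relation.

0.498

K₀ = 1 − sin φ' = 1 − sin 30.1° = 0.4985.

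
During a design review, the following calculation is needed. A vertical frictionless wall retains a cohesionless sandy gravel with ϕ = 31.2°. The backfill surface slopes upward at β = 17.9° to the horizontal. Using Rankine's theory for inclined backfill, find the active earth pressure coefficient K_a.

K_a = cos β · (cos β − √(cos²β − cos²φ)) / (cos β + √(cos²β − cos²φ)).
cos β = 0.9516, cos φ = 0.8554, √(cos²β − cos²φ) = 0.4170.
K_a = 0.9516 × (0.9516 − 0.4170)/(0.9516 + 0.4170) = 0.3717.

0.372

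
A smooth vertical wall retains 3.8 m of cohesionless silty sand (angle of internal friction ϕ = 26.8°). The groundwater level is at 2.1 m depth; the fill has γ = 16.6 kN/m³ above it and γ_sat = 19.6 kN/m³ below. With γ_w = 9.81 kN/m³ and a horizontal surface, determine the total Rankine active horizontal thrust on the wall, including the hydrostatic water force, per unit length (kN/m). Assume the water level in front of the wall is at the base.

55.8 kN/m

K_a = tan²(45° − φ/2) = 0.3785.
γ' = 19.6 − 9.81 = 9.790 kN/m³. Depth below WT = 1.7 m.
σ'_h at WT = K_a γ d_w = 13.19 kPa; at base = 13.19 + K_a γ' × 1.7 = 19.49 kPa.
P₁ (0–2.1 m) = ½×13.19×2.1 = 13.85. P₂ (2.1–3.8 m) = ½(13.19+19.49)×1.7 = 27.78.
P_w = ½ γ_w h₂² = 0.5×9.81×1.7² = 14.18. Total = 13.85+27.78+14.18 = 55.81 kN/m.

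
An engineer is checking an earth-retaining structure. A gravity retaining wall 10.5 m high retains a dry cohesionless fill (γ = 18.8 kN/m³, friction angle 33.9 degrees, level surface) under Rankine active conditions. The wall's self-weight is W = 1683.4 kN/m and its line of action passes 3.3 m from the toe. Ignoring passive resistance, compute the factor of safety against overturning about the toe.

5.39

K_a = tan²(45° − 33.9°/2) = 0.2839.
P_a = ½K_aγH² = 0.5×0.2839×18.8×10.5² = 294.2 kN/m, acting at H/3 = 3.500 m above the base.
Overturning moment M_o = P_a × H/3 = 294.2 × 3.500 = 1030.
Resisting moment M_r = W × 3.3 = 1683.4 × 3.3 = 5555.
FS_overturning = M_r/M_o = 5555/1030 = 5.394.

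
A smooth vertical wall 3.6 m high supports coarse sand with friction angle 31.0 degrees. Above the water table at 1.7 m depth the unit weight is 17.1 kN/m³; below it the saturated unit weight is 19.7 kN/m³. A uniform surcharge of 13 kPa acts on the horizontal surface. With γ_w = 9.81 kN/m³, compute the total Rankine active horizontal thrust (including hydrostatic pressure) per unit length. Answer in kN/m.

K_a = tan²(45° − φ/2) = 0.3201.
γ' = 19.7 − 9.81 = 9.890 kN/m³. h₂ = H − d_w = 1.9 m.
σ'_h: at surface K_a·q = 4.161; at WT K_a(q+γd_w) = 13.47; at base K_a(q+γd_w+γ'h₂) = 19.48 kPa.
P₁ = ½(4.161+13.47)×1.7 = 14.98; P₂ = ½(13.47+19.48)×1.9 = 31.30; P_w = ½γ_w h₂² = 17.71.
Total = 14.98+31.30+17.71 = 63.99 kN/m.

64.0 kN/m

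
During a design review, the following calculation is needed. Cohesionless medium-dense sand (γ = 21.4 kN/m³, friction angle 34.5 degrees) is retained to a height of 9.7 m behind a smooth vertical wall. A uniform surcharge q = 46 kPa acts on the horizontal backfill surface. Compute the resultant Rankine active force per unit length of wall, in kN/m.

K_a = tan²(45° − φ/2) = 0.2768.
Soil triangle: ½ K_a γ H² = 0.5×0.2768×21.4×9.7² = 278.7 kN/m.
Surcharge rectangle: K_a q H = 0.2768×46×9.7 = 123.5 kN/m.
Total = 278.7 + 123.5 = 402.2 kN/m.

402 kN/m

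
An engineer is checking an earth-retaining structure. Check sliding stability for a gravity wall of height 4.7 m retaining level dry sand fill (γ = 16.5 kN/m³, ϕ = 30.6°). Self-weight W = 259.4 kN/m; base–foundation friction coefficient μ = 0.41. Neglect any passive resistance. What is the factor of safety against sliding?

1.79

K_a = tan²(45° − 30.6°/2) = 0.3253.
P_a = ½K_aγH² = 0.5×0.3253×16.5×4.7² = 59.29 kN/m, acting at H/3 = 1.567 m above the base.
FS_sliding = μW / P_a = 0.41×259.4 / 59.29 = 1.794.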